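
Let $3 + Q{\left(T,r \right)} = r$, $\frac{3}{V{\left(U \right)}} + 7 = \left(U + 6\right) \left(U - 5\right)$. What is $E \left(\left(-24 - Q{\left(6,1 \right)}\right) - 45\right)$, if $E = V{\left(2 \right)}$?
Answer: $\frac{201}{31} \approx 6.4839$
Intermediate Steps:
$V{\left(U \right)} = \frac{3}{-7 + \left(-5 + U\right) \left(6 + U\right)}$ ($V{\left(U \right)} = \frac{3}{-7 + \left(U + 6\right) \left(U - 5\right)} = \frac{3}{-7 + \left(6 + U\right) \left(-5 + U\right)} = \frac{3}{-7 + \left(-5 + U\right) \left(6 + U\right)}$)
$E = - \frac{3}{31}$ ($E = \frac{3}{-37 + 2 + 2^{2}} = \frac{3}{-37 + 2 + 4} = \frac{3}{-31} = 3 \left(- \frac{1}{31}\right) = - \frac{3}{31} \approx -0.096774$)
$Q{\left(T,r \right)} = -3 + r$
$E \left(\left(-24 - Q{\left(6,1 \right)}\right) - 45\right) = - \frac{3 \left(\left(-24 - \left(-3 + 1\right)\right) - 45\right)}{31} = - \frac{3 \left(\left(-24 - -2\right) - 45\right)}{31} = - \frac{3 \left(\left(-24 + 2\right) - 45\right)}{31} = - \frac{3 \left(-22 - 45\right)}{31} = \left(- \frac{3}{31}\right) \left(-67\right) = \frac{201}{31}$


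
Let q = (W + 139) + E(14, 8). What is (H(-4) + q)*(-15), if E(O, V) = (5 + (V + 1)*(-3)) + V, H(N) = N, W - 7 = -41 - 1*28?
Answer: -885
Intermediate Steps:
W = -62 (W = 7 + (-41 - 1*28) = 7 + (-41 - 28) = 7 - 69 = -62)
E(O, V) = 2 - 2*V (E(O, V) = (5 + (1 + V)*(-3)) + V = (5 + (-3 - 3*V)) + V = (2 - 3*V) + V = 2 - 2*V)
q = 63 (q = (-62 + 139) + (2 - 2*8) = 77 + (2 - 16) = 77 - 14 = 63)
(H(-4) + q)*(-15) = (-4 + 63)*(-15) = 59*(-15) = -885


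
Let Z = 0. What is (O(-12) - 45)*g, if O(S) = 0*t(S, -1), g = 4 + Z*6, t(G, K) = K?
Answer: -180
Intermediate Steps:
g = 4 (g = 4 + 0*6 = 4 + 0 = 4)
O(S) = 0 (O(S) = 0*(-1) = 0)
(O(-12) - 45)*g = (0 - 45)*4 = -45*4 = -180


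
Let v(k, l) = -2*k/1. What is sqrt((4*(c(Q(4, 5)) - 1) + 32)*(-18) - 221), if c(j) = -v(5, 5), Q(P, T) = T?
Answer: 17*I*sqrt(5) ≈ 38.013*I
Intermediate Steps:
v(k, l) = -2*k
c(j) = 10 (c(j) = -(-2)*5 = -1*(-10) = 10)
sqrt((4*(c(Q(4, 5)) - 1) + 32)*(-18) - 221) = sqrt((4*(10 - 1) + 32)*(-18) - 221) = sqrt((4*9 + 32)*(-18) - 221) = sqrt((36 + 32)*(-18) - 221) = sqrt(68*(-18) - 221) = sqrt(-1224 - 221) = sqrt(-1445) = 17*I*sqrt(5)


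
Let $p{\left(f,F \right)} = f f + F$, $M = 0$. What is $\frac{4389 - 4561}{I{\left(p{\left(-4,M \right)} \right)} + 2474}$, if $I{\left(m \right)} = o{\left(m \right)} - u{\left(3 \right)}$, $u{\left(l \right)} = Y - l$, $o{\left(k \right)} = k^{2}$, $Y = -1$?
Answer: $- \frac{86}{1367} \approx -0.062912$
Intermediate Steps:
$u{\left(l \right)} = -1 - l$
$p{\left(f,F \right)} = F + f^{2}$ ($p{\left(f,F \right)} = f^{2} + F = F + f^{2}$)
$I{\left(m \right)} = 4 + m^{2}$ ($I{\left(m \right)} = m^{2} - \left(-1 - 3\right) = m^{2} - -4 = m^{2} + 4 = 4 + m^{2}$)
$\frac{4389 - 4561}{I{\left(p{\left(-4,M \right)} \right)} + 2474} = \frac{4389 - 4561}{\left(4 + \left(0 + \left(-4\right)^{2}\right)^{2}\right) + 2474} = - \frac{172}{\left(4 + \left(0 + 16\right)^{2}\right) + 2474} = - \frac{172}{\left(4 + 16^{2}\right) + 2474} = - \frac{172}{\left(4 + 256\right) + 2474} = - \frac{172}{260 + 2474} = - \frac{172}{2734} = \left(-172\right) \frac{1}{2734} = - \frac{86}{1367}$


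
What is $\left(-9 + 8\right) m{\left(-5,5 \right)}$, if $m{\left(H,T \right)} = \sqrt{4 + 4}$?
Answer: $- 2 \sqrt{2} \approx -2.8284$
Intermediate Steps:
$m{\left(H,T \right)} = 2 \sqrt{2}$ ($m{\left(H,T \right)} = \sqrt{8} = 2 \sqrt{2}$)
$\left(-9 + 8\right) m{\left(-5,5 \right)} = \left(-9 + 8\right) 2 \sqrt{2} = - 2 \sqrt{2}$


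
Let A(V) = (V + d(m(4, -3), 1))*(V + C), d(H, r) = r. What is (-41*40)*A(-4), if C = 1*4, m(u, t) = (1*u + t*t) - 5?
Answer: 0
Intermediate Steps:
m(u, t) = -5 + u + t² (m(u, t) = (u + t²) - 5 = -5 + u + t²)
C = 4
A(V) = (1 + V)*(4 + V) (A(V) = (V + 1)*(V + 4) = (1 + V)*(4 + V))
(-41*40)*A(-4) = (-41*40)*(4 + (-4)² + 5*(-4)) = -1640*(4 + 16 - 20) = -1640*0 = 0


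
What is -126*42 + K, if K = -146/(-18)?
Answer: -47555/9 ≈ -5283.9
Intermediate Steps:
K = 73/9 (K = -146*(-1/18) = 73/9 ≈ 8.1111)
-126*42 + K = -126*42 + 73/9 = -5292 + 73/9 = -47555/9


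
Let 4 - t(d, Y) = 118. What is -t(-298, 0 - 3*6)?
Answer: 114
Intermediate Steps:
t(d, Y) = -114 (t(d, Y) = 4 - 1*118 = 4 - 118 = -114)
-t(-298, 0 - 3*6) = -1*(-114) = 114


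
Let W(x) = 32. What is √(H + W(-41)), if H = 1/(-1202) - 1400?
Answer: I*√1976493074/1202 ≈ 36.987*I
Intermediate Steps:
H = -1682801/1202 (H = -1/1202 - 1400 = -1682801/1202 ≈ -1400.0)
√(H + W(-41)) = √(-1682801/1202 + 32) = √(-1644337/1202) = I*√1976493074/1202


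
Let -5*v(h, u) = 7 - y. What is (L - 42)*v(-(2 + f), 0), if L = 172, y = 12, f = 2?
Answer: 130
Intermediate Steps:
v(h, u) = 1 (v(h, u) = -(7 - 1*12)/5 = -(7 - 12)/5 = -1/5*(-5) = 1)
(L - 42)*v(-(2 + f), 0) = (172 - 42)*1 = 130*1 = 130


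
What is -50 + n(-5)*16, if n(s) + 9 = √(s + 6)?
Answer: -178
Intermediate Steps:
n(s) = -9 + √(6 + s) (n(s) = -9 + √(s + 6) = -9 + √(6 + s))
-50 + n(-5)*16 = -50 + (-9 + √(6 - 5))*16 = -50 + (-9 + √1)*16 = -50 + (-9 + 1)*16 = -50 - 8*16 = -50 - 128 = -178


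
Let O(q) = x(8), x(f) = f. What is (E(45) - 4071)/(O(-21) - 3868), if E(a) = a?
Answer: 2013/1930 ≈ 1.0430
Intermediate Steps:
O(q) = 8
(E(45) - 4071)/(O(-21) - 3868) = (45 - 4071)/(8 - 3868) = -4026/(-3860) = -4026*(-1/3860) = 2013/1930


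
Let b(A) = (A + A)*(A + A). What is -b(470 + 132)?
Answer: -1449616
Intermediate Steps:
b(A) = 4*A² (b(A) = (2*A)*(2*A) = 4*A²)
-b(470 + 132) = -4*(470 + 132)² = -4*602² = -4*362404 = -1*1449616 = -1449616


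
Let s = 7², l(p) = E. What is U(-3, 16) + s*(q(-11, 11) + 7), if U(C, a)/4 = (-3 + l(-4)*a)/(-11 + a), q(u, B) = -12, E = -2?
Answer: -273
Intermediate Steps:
l(p) = -2
U(C, a) = 4*(-3 - 2*a)/(-11 + a) (U(C, a) = 4*((-3 - 2*a)/(-11 + a)) = 4*(-3 - 2*a)/(-11 + a))
s = 49
U(-3, 16) + s*(q(-11, 11) + 7) = 4*(-3 - 2*16)/(-11 + 16) + 49*(-12 + 7) = 4*(-3 - 32)/5 + 49*(-5) = 4*(⅕)*(-35) - 245 = -28 - 245 = -273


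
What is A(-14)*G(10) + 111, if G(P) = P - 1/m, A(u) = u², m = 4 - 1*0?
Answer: 2022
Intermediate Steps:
m = 4 (m = 4 + 0 = 4)
G(P) = -¼ + P (G(P) = P - 1/4 = P - 1*¼ = P - ¼ = -¼ + P)
A(-14)*G(10) + 111 = (-14)²*(-¼ + 10) + 111 = 196*(39/4) + 111 = 1911 + 111 = 2022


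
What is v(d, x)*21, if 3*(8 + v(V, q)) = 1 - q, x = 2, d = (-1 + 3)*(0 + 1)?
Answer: -175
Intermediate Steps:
d = 2 (d = 2*1 = 2)
v(V, q) = -23/3 - q/3 (v(V, q) = -8 + (1 - q)/3 = -8 + (1/3 - q/3) = -23/3 - q/3)
v(d, x)*21 = (-23/3 - 1/3*2)*21 = (-23/3 - 2/3)*21 = -25/3*21 = -175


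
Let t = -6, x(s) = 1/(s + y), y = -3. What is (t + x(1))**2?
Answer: 169/4 ≈ 42.250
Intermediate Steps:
x(s) = 1/(-3 + s) (x(s) = 1/(s - 3) = 1/(-3 + s))
(t + x(1))**2 = (-6 + 1/(-3 + 1))**2 = (-6 + 1/(-2))**2 = (-6 - 1/2)**2 = (-13/2)**2 = 169/4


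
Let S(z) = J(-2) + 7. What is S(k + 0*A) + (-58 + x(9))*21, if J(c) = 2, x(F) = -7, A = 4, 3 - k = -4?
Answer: -1356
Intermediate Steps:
k = 7 (k = 3 - 1*(-4) = 3 + 4 = 7)
S(z) = 9 (S(z) = 2 + 7 = 9)
S(k + 0*A) + (-58 + x(9))*21 = 9 + (-58 - 7)*21 = 9 - 65*21 = 9 - 1365 = -1356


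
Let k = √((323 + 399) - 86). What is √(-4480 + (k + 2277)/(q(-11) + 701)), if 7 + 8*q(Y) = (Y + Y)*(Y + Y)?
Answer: 2*√(-41442780910 + 24340*√159)/6085 ≈ 66.91*I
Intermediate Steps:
q(Y) = -7/8 + Y²/2 (q(Y) = -7/8 + ((Y + Y)*(Y + Y))/8 = -7/8 + ((2*Y)*(2*Y))/8 = -7/8 + (4*Y²)/8 = -7/8 + Y²/2)
k = 2*√159 (k = √(722 - 86) = √636 = 2*√159 ≈ 25.219)
√(-4480 + (k + 2277)/(q(-11) + 701)) = √(-4480 + (2*√159 + 2277)/((-7/8 + (½)*(-11)²) + 701)) = √(-4480 + (2277 + 2*√159)/((-7/8 + (½)*121) + 701)) = √(-4480 + (2277 + 2*√159)/((-7/8 + 121/2) + 701)) = √(-4480 + (2277 + 2*√159)/(477/8 + 701)) = √(-4480 + (2277 + 2*√159)/(6085/8)) = √(-4480 + (2277 + 2*√159)*(8/6085)) = √(-4480 + (18216/6085 + 16*√159/6085)) = √(-27242584/6085 + 16*√159/6085)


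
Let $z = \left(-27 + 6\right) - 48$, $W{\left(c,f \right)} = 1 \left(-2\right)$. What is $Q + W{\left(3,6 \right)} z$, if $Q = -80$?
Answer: $58$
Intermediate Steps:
$W{\left(c,f \right)} = -2$
$z = -69$ ($z = -21 - 48 = -69$)
$Q + W{\left(3,6 \right)} z = -80 - -138 = -80 + 138 = 58$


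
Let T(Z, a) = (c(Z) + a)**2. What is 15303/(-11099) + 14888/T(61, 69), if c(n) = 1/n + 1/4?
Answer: 5466635386129/3170360547299 ≈ 1.7243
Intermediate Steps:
c(n) = 1/4 + 1/n (c(n) = 1/n + 1*(1/4) = 1/n + 1/4 = 1/4 + 1/n)
T(Z, a) = (a + (4 + Z)/(4*Z))**2 (T(Z, a) = ((4 + Z)/(4*Z) + a)**2 = (a + (4 + Z)/(4*Z))**2)
15303/(-11099) + 14888/T(61, 69) = 15303/(-11099) + 14888/(((1/16)*(4 + 61 + 4*61*69)**2/61**2)) = 15303*(-1/11099) + 14888/(((1/16)*(1/3721)*(4 + 61 + 16836)**2)) = -15303/11099 + 14888/(((1/16)*(1/3721)*16901**2)) = -15303/11099 + 14888/(((1/16)*(1/3721)*285643801)) = -15303/11099 + 14888/(285643801/59536) = -15303/11099 + 14888*(59536/285643801) = -15303/11099 + 886371968/285643801 = 5466635386129/3170360547299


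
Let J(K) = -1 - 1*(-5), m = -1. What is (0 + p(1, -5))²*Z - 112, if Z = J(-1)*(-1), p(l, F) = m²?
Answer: -116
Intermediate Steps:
J(K) = 4 (J(K) = -1 + 5 = 4)
p(l, F) = 1 (p(l, F) = (-1)² = 1)
Z = -4 (Z = 4*(-1) = -4)
(0 + p(1, -5))²*Z - 112 = (0 + 1)²*(-4) - 112 = 1²*(-4) - 112 = 1*(-4) - 112 = -4 - 112 = -116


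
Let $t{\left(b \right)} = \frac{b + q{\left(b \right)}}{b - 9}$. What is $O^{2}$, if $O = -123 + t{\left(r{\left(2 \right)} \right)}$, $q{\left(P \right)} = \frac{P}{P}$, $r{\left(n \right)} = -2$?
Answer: $\frac{1827904}{121} \approx 15107.0$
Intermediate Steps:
$q{\left(P \right)} = 1$
$t{\left(b \right)} = \frac{1 + b}{-9 + b}$ ($t{\left(b \right)} = \frac{b + 1}{b - 9} = \frac{1 + b}{-9 + b}$)
$O = - \frac{1352}{11}$ ($O = -123 + \frac{1 - 2}{-9 - 2} = -123 + \frac{1}{-11} \left(-1\right) = -123 - - \frac{1}{11} = -123 + \frac{1}{11} = - \frac{1352}{11} \approx -122.91$)
$O^{2} = \left(- \frac{1352}{11}\right)^{2} = \frac{1827904}{121}$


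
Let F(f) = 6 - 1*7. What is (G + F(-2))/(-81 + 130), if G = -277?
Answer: -278/49 ≈ -5.6735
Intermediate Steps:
F(f) = -1 (F(f) = 6 - 7 = -1)
(G + F(-2))/(-81 + 130) = (-277 - 1)/(-81 + 130) = -278/49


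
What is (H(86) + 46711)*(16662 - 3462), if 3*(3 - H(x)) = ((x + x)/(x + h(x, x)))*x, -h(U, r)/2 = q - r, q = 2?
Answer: 78278807200/127 ≈ 6.1637e+8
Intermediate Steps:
h(U, r) = -4 + 2*r (h(U, r) = -2*(2 - r) = -4 + 2*r)
H(x) = 3 - 2*x²/(3*(-4 + 3*x)) (H(x) = 3 - (x + x)/(x + (-4 + 2*x))*x/3 = 3 - (2*x)/(-4 + 3*x)*x/3 = 3 - 2*x/(-4 + 3*x)*x/3 = 3 - 2*x²/(3*(-4 + 3*x)))
(H(86) + 46711)*(16662 - 3462) = ((-36 - 2*86² + 27*86)/(3*(-4 + 3*86)) + 46711)*(16662 - 3462) = ((-36 - 2*7396 + 2322)/(3*(-4 + 258)) + 46711)*13200 = ((⅓)*(-36 - 14792 + 2322)/254 + 46711)*13200 = ((⅓)*(1/254)*(-12506) + 46711)*13200 = (-6253/381 + 46711)*13200 = (17790638/381)*13200 = 78278807200/127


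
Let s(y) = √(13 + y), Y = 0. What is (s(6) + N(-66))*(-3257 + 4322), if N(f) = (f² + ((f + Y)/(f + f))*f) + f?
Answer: 4533705 + 1065*√19 ≈ 4.5383e+6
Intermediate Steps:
N(f) = f² + 3*f/2 (N(f) = (f² + ((f + 0)/(f + f))*f) + f = (f² + (f/((2*f)))*f) + f = (f² + (f*(1/(2*f)))*f) + f = (f² + f/2) + f = f² + 3*f/2)
(s(6) + N(-66))*(-3257 + 4322) = (√(13 + 6) + (½)*(-66)*(3 + 2*(-66)))*(-3257 + 4322) = (√19 + (½)*(-66)*(3 - 132))*1065 = (√19 + (½)*(-66)*(-129))*1065 = (√19 + 4257)*1065 = (4257 + √19)*1065 = 4533705 + 1065*√19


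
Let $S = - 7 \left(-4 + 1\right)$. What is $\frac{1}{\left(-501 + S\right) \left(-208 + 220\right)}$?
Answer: $- \frac{1}{5760} \approx -0.00017361$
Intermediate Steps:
$S = 21$ ($S = \left(-7\right) \left(-3\right) = 21$)
$\frac{1}{\left(-501 + S\right) \left(-208 + 220\right)} = \frac{1}{\left(-501 + 21\right) \left(-208 + 220\right)} = \frac{1}{\left(-480\right) 12} = \frac{1}{-5760} = - \frac{1}{5760}$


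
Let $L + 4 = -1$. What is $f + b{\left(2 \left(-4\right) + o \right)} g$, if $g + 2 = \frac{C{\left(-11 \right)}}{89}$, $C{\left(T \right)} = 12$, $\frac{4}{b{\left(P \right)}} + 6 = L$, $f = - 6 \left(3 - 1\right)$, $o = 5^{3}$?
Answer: $- \frac{11084}{979} \approx -11.322$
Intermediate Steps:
$L = -5$ ($L = -4 - 1 = -5$)
$o = 125$
$f = -12$ ($f = \left(-6\right) 2 = -12$)
$b{\left(P \right)} = - \frac{4}{11}$ ($b{\left(P \right)} = \frac{4}{-6 - 5} = \frac{4}{-11} = 4 \left(- \frac{1}{11}\right) = - \frac{4}{11}$)
$g = - \frac{166}{89}$ ($g = -2 + \frac{12}{89} = - \frac{166}{89} \approx -1.8652$)
$f + b{\left(2 \left(-4\right) + o \right)} g = -12 - - \frac{664}{979} = -12 + \frac{664}{979} = - \frac{11084}{979}$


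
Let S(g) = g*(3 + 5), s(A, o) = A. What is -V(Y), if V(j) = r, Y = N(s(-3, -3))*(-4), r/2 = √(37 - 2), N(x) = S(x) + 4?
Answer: -2*√35 ≈ -11.832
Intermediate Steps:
S(g) = 8*g (S(g) = g*8 = 8*g)
N(x) = 4 + 8*x (N(x) = 8*x + 4 = 4 + 8*x)
r = 2*√35 (r = 2*√(37 - 2) = 2*√35 ≈ 11.832)
Y = 80 (Y = (4 + 8*(-3))*(-4) = (4 - 24)*(-4) = -20*(-4) = 80)
V(j) = 2*√35
-V(Y) = -2*√35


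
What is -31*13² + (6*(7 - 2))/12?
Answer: -10473/2 ≈ -5236.5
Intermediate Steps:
-31*13² + (6*(7 - 2))/12 = -31*169 + (6*5)*(1/12) = -5239 + 30*(1/12) = -5239 + 5/2 = -10473/2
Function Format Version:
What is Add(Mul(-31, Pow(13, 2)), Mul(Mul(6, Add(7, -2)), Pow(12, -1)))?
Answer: Rational(-10473, 2) ≈ -5236.5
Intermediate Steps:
Add(Mul(-31, Pow(13, 2)), Mul(Mul(6, Add(7, -2)), Pow(12, -1))) = Add(Mul(-31, 169), Mul(Mul(6, 5), Rational(1, 12))) = Add(-5239, Mul(30, Rational(1, 12))) = Add(-5239, Rational(5, 2)) = Rational(-10473, 2)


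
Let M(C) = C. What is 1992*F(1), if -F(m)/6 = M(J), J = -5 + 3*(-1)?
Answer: 95616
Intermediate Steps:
J = -8 (J = -5 - 3 = -8)
F(m) = 48 (F(m) = -6*(-8) = 48)
1992*F(1) = 1992*48 = 95616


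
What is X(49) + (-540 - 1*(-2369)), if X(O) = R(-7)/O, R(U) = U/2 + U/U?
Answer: 179237/98 ≈ 1828.9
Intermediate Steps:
R(U) = 1 + U/2 (R(U) = U*(1/2) + 1 = U/2 + 1 = 1 + U/2)
X(O) = -5/(2*O) (X(O) = (1 + (1/2)*(-7))/O = (1 - 7/2)/O = -5/(2*O))
X(49) + (-540 - 1*(-2369)) = -5/2/49 + (-540 - 1*(-2369)) = -5/2*1/49 + (-540 + 2369) = -5/98 + 1829 = 179237/98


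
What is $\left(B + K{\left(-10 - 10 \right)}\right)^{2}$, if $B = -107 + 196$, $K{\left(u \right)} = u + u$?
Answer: $2401$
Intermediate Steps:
$K{\left(u \right)} = 2 u$
$B = 89$
$\left(B + K{\left(-10 - 10 \right)}\right)^{2} = \left(89 + 2 \left(-10 - 10\right)\right)^{2} = \left(89 + 2 \left(-20\right)\right)^{2} = \left(89 - 40\right)^{2} = 49^{2} = 2401$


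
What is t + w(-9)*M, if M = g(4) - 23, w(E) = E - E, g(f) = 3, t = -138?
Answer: -138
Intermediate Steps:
w(E) = 0
M = -20 (M = 3 - 23 = -20)
t + w(-9)*M = -138 + 0*(-20) = -138 + 0 = -138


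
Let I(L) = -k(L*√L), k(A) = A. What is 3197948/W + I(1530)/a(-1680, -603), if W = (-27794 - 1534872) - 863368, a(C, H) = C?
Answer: -122998/93309 + 153*√170/56 ≈ 34.305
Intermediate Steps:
W = -2426034 (W = -1562666 - 863368 = -2426034)
I(L) = -L^(3/2) (I(L) = -L*√L = -L^(3/2))
3197948/W + I(1530)/a(-1680, -603) = 3197948/(-2426034) - 1530^(3/2)/(-1680) = 3197948*(-1/2426034) - 4590*√170*(-1/1680) = -122998/93309 - 4590*√170*(-1/1680) = -122998/93309 + 153*√170/56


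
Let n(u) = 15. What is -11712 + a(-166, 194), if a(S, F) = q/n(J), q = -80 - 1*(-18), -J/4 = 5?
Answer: -175742/15 ≈ -11716.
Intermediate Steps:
J = -20 (J = -4*5 = -20)
q = -62 (q = -80 + 18 = -62)
a(S, F) = -62/15
-11712 + a(-166, 194) = -11712 - 62/15 = -175742/15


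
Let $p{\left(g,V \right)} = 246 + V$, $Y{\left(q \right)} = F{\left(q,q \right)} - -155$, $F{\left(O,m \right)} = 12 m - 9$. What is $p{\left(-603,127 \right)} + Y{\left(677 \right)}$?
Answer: $8643$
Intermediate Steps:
$F{\left(O,m \right)} = -9 + 12 m$
$Y{\left(q \right)} = 146 + 12 q$ ($Y{\left(q \right)} = \left(-9 + 12 q\right) - -155 = \left(-9 + 12 q\right) + 155 = 146 + 12 q$)
$p{\left(-603,127 \right)} + Y{\left(677 \right)} = \left(246 + 127\right) + \left(146 + 12 \cdot 677\right) = 373 + \left(146 + 8124\right) = 373 + 8270 = 8643$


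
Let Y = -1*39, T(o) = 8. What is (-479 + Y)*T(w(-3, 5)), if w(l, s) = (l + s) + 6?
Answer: -4144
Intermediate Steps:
w(l, s) = 6 + l + s
Y = -39
(-479 + Y)*T(w(-3, 5)) = (-479 - 39)*8 = -518*8 = -4144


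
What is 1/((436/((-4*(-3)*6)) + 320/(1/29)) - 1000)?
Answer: 18/149149 ≈ 0.00012068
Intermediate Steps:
1/((436/((-4*(-3)*6)) + 320/(1/29)) - 1000) = 1/((436/((12*6)) + 320/(1/29)) - 1000) = 1/((436/72 + 320*29) - 1000) = 1/((436*(1/72) + 9280) - 1000) = 1/((109/18 + 9280) - 1000) = 1/(167149/18 - 1000) = 1/(149149/18) = 18/149149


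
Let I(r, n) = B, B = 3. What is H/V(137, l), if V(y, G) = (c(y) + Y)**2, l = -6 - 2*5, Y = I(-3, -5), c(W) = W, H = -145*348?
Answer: -2523/980 ≈ -2.5745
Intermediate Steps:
H = -50460
I(r, n) = 3
Y = 3
l = -16 (l = -6 - 10 = -16)
V(y, G) = (3 + y)**2 (V(y, G) = (y + 3)**2 = (3 + y)**2)
H/V(137, l) = -50460/(3 + 137)**2 = -50460/(140**2) = -50460/19600 = -50460*1/19600 = -2523/980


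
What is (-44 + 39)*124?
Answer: -620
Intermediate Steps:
(-44 + 39)*124 = -5*124 = -620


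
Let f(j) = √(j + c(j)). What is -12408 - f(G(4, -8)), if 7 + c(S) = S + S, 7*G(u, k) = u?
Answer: -12408 - I*√259/7 ≈ -12408.0 - 2.2991*I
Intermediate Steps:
G(u, k) = u/7
c(S) = -7 + 2*S (c(S) = -7 + (S + S) = -7 + 2*S)
f(j) = √(-7 + 3*j) (f(j) = √(j + (-7 + 2*j)) = √(-7 + 3*j))
-12408 - f(G(4, -8)) = -12408 - √(-7 + 3*((⅐)*4)) = -12408 - √(-7 + 3*(4/7)) = -12408 - √(-7 + 12/7) = -12408 - √(-37/7) = -12408 - I*√259/7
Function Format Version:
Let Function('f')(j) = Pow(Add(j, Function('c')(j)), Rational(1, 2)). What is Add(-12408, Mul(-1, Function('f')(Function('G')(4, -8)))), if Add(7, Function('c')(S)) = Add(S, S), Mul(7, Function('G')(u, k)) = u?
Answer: Add(-12408, Mul(Rational(-1, 7), I, Pow(259, Rational(1, 2)))) ≈ Add(-12408., Mul(-2.2991, I))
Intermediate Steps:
Function('G')(u, k) = Mul(Rational(1, 7), u)
Function('c')(S) = Add(-7, Mul(2, S)) (Function('c')(S) = Add(-7, Add(S, S)) = Add(-7, Mul(2, S)))
Function('f')(j) = Pow(Add(-7, Mul(3, j)), Rational(1, 2)) (Function('f')(j) = Pow(Add(j, Add(-7, Mul(2, j))), Rational(1, 2)) = Pow(Add(-7, Mul(3, j)), Rational(1, 2)))
Add(-12408, Mul(-1, Function('f')(Function('G')(4, -8)))) = Add(-12408, Mul(-1, Pow(Add(-7, Mul(3, Mul(Rational(1, 7), 4))), Rational(1, 2)))) = Add(-12408, Mul(-1, Pow(Add(-7, Mul(3, Rational(4, 7))), Rational(1, 2)))) = Add(-12408, Mul(-1, Pow(Add(-7, Rational(12, 7)), Rational(1, 2)))) = Add(-12408, Mul(-1, Pow(Rational(-37, 7), Rational(1, 2)))) = Add(-12408, Mul(-1, Mul(Rational(1, 7), I, Pow(259, Rational(1, 2))))) = Add(-12408, Mul(Rational(-1, 7), I, Pow(259, Rational(1, 2))))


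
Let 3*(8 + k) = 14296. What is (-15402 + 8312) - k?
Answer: -35542/3 ≈ -11847.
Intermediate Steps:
k = 14272/3 (k = -8 + (1/3)*14296 = -8 + 14296/3 = 14272/3 ≈ 4757.3)
(-15402 + 8312) - k = (-15402 + 8312) - 1*14272/3 = -7090 - 14272/3 = -35542/3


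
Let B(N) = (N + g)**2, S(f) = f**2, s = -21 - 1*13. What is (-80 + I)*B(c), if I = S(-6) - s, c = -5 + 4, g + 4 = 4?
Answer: -10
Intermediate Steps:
s = -34 (s = -21 - 13 = -34)
g = 0 (g = -4 + 4 = 0)
c = -1
I = 70 (I = (-6)**2 - 1*(-34) = 36 + 34 = 70)
B(N) = N**2 (B(N) = (N + 0)**2 = N**2)
(-80 + I)*B(c) = (-80 + 70)*(-1)**2 = -10*1 = -10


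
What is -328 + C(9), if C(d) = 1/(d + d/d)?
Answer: -3279/10 ≈ -327.90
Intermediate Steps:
C(d) = 1/(1 + d) (C(d) = 1/(d + 1) = 1/(1 + d))
-328 + C(9) = -328 + 1/(1 + 9) = -328 + 1/10 = -3279/10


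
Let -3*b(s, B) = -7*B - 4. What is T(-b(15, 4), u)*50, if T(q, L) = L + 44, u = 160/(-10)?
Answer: 1400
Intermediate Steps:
b(s, B) = 4/3 + 7*B/3 (b(s, B) = -(-7*B - 4)/3 = -(-4 - 7*B)/3 = 4/3 + 7*B/3)
u = -16 (u = 160*(-⅒) = -16)
T(q, L) = 44 + L
T(-b(15, 4), u)*50 = (44 - 16)*50 = 28*50 = 1400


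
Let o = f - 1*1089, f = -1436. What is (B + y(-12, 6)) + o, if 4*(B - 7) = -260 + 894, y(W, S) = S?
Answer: -4707/2 ≈ -2353.5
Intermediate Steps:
B = 331/2 (B = 7 + (-260 + 894)/4 = 7 + (¼)*634 = 7 + 317/2 = 331/2 ≈ 165.50)
o = -2525 (o = -1436 - 1*1089 = -1436 - 1089 = -2525)
(B + y(-12, 6)) + o = (331/2 + 6) - 2525 = 343/2 - 2525 = -4707/2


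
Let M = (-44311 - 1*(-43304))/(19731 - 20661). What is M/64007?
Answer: 1007/59526510 ≈ 1.6917e-5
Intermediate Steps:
M = 1007/930 (M = (-44311 + 43304)/(-930) = -1007*(-1/930) = 1007/930 ≈ 1.0828)
M/64007 = (1007/930)/64007 = (1007/930)*(1/64007) = 1007/59526510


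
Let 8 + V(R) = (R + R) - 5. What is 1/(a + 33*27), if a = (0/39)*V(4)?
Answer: 1/891 ≈ 0.0011223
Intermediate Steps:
V(R) = -13 + 2*R (V(R) = -8 + ((R + R) - 5) = -8 + (2*R - 5) = -8 + (-5 + 2*R) = -13 + 2*R)
a = 0 (a = (0/39)*(-13 + 2*4) = (0*(1/39))*(-13 + 8) = 0*(-5) = 0)
1/(a + 33*27) = 1/(0 + 33*27) = 1/(0 + 891) = 1/891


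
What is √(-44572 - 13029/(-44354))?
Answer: I*√87684906640486/44354 ≈ 211.12*I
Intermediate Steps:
√(-44572 - 13029/(-44354)) = √(-44572 - 13029*(-1/44354)) = √(-44572 + 13029/44354) = √(-1976933459/44354) = I*√87684906640486/44354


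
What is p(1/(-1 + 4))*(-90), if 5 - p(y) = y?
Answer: -420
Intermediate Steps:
p(y) = 5 - y
p(1/(-1 + 4))*(-90) = (5 - 1/(-1 + 4))*(-90) = (5 - 1/3)*(-90) = (5 - 1*⅓)*(-90) = (5 - ⅓)*(-90) = (14/3)*(-90) = -420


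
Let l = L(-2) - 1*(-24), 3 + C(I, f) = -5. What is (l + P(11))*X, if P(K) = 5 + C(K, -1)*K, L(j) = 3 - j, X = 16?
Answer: -864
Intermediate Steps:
C(I, f) = -8 (C(I, f) = -3 - 5 = -8)
l = 29 (l = (3 - 1*(-2)) - 1*(-24) = (3 + 2) + 24 = 5 + 24 = 29)
P(K) = 5 - 8*K
(l + P(11))*X = (29 + (5 - 8*11))*16 = (29 + (5 - 88))*16 = (29 - 83)*16 = -54*16 = -864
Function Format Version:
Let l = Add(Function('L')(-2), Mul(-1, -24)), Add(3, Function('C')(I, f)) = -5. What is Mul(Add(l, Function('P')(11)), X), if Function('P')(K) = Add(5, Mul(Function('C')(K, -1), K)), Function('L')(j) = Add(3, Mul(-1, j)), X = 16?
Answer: -864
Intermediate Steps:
Function('C')(I, f) = -8 (Function('C')(I, f) = Add(-3, -5) = -8)
l = 29 (l = Add(Add(3, Mul(-1, -2)), Mul(-1, -24)) = Add(Add(3, 2), 24) = Add(5, 24) = 29)
Function('P')(K) = Add(5, Mul(-8, K))
Mul(Add(l, Function('P')(11)), X) = Mul(Add(29, Add(5, Mul(-8, 11))), 16) = Mul(Add(29, Add(5, -88)), 16) = Mul(Add(29, -83), 16) = Mul(-54, 16) = -864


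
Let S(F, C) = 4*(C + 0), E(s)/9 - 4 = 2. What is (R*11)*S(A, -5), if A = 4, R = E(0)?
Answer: -11880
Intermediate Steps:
E(s) = 54 (E(s) = 36 + 9*2 = 36 + 18 = 54)
R = 54
S(F, C) = 4*C
(R*11)*S(A, -5) = (54*11)*(4*(-5)) = 594*(-20) = -11880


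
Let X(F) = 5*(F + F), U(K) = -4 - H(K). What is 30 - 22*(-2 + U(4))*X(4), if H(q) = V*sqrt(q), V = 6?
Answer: 15870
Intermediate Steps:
H(q) = 6*sqrt(q)
U(K) = -4 - 6*sqrt(K)
X(F) = 10*F (X(F) = 5*(2*F) = 10*F)
30 - 22*(-2 + U(4))*X(4) = 30 - 22*(-2 + (-4 - 6*sqrt(4)))*10*4 = 30 - 22*(-2 + (-4 - 6*2))*40 = 30 - 22*(-2 + (-4 - 12))*40 = 30 - 22*(-2 - 16)*40 = 30 - (-396)*40 = 30 - 22*(-720) = 30 + 15840 = 15870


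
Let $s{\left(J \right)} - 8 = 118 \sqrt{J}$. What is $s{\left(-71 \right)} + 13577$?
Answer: $13585 + 118 i \sqrt{71} \approx 13585.0 + 994.29 i$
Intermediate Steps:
$s{\left(J \right)} = 8 + 118 \sqrt{J}$
$s{\left(-71 \right)} + 13577 = \left(8 + 118 \sqrt{-71}\right) + 13577 = \left(8 + 118 i \sqrt{71}\right) + 13577 = 13585 + 118 i \sqrt{71}$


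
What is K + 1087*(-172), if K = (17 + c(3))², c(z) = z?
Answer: -186564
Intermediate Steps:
K = 400 (K = (17 + 3)² = 20² = 400)
K + 1087*(-172) = 400 + 1087*(-172) = 400 - 186964 = -186564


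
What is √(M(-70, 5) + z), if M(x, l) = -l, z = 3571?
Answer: √3566 ≈ 59.716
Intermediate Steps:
√(M(-70, 5) + z) = √(-1*5 + 3571) = √(-5 + 3571) = √3566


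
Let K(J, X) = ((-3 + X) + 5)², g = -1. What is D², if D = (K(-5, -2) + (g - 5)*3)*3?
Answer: 2916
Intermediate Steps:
K(J, X) = (2 + X)²
D = -54 (D = ((2 - 2)² + (-1 - 5)*3)*3 = (0² - 6*3)*3 = (0 - 18)*3 = -18*3 = -54)
D² = (-54)² = 2916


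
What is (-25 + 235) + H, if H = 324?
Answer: 534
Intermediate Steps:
(-25 + 235) + H = (-25 + 235) + 324 = 210 + 324 = 534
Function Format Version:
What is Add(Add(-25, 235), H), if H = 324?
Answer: 534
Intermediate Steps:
Add(Add(-25, 235), H) = Add(Add(-25, 235), 324) = Add(210, 324) = 534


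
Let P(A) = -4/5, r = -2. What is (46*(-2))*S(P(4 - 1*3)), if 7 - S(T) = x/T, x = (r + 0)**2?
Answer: -1104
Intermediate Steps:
x = 4 (x = (-2 + 0)**2 = (-2)**2 = 4)
P(A) = -4/5 (P(A) = -4*1/5 = -4/5)
S(T) = 7 - 4/T
(46*(-2))*S(P(4 - 1*3)) = (46*(-2))*(7 - 4/(-4/5)) = -92*(7 - 4*(-5/4)) = -92*(7 + 5) = -92*12 = -1104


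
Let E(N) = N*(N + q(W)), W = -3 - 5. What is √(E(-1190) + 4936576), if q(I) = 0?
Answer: 2*√1588169 ≈ 2520.5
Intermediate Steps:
W = -8
E(N) = N² (E(N) = N*(N + 0) = N*N = N²)
√(E(-1190) + 4936576) = √((-1190)² + 4936576) = √(1416100 + 4936576) = √6352676 = 2*√1588169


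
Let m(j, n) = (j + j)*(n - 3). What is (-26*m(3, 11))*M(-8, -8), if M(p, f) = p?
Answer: 9984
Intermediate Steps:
m(j, n) = 2*j*(-3 + n) (m(j, n) = (2*j)*(-3 + n) = 2*j*(-3 + n))
(-26*m(3, 11))*M(-8, -8) = -52*3*(-3 + 11)*(-8) = -52*3*8*(-8) = -26*48*(-8) = -1248*(-8) = 9984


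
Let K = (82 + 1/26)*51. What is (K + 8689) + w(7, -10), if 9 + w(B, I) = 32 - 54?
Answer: 333891/26 ≈ 12842.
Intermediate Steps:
w(B, I) = -31 (w(B, I) = -9 + (32 - 54) = -9 - 22 = -31)
K = 108783/26 (K = (82 + 1/26)*51 = (2133/26)*51 = 108783/26 ≈ 4184.0)
(K + 8689) + w(7, -10) = (108783/26 + 8689) - 31 = 334697/26 - 31 = 333891/26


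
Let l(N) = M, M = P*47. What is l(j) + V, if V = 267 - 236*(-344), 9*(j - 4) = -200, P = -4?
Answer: 81263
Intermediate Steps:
M = -188 (M = -4*47 = -188)
j = -164/9 (j = 4 + (⅑)*(-200) = 4 - 200/9 = -164/9 ≈ -18.222)
l(N) = -188
V = 81451 (V = 267 + 81184 = 81451)
l(j) + V = -188 + 81451 = 81263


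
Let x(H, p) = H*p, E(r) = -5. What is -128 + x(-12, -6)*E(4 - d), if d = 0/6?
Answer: -488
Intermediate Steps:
d = 0 (d = 0*(1/6) = 0)
-128 + x(-12, -6)*E(4 - d) = -128 - 12*(-6)*(-5) = -128 + 72*(-5) = -128 - 360 = -488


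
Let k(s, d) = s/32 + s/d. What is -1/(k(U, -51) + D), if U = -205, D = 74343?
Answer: -1632/121323881 ≈ -1.3452e-5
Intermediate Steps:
k(s, d) = s/32 + s/d (k(s, d) = s*(1/32) + s/d = s/32 + s/d)
-1/(k(U, -51) + D) = -1/(((1/32)*(-205) - 205/(-51)) + 74343) = -1/((-205/32 - 205*(-1/51)) + 74343) = -1/((-205/32 + 205/51) + 74343) = -1/(-3895/1632 + 74343) = -1/121323881/1632 = -1*1632/121323881 = -1632/121323881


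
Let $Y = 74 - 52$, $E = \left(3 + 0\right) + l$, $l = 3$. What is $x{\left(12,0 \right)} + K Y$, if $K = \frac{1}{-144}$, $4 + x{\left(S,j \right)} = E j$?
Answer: $- \frac{299}{72} \approx -4.1528$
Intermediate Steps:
$E = 6$ ($E = \left(3 + 0\right) + 3 = 3 + 3 = 6$)
$x{\left(S,j \right)} = -4 + 6 j$
$K = - \frac{1}{144} \approx -0.0069444$
$Y = 22$
$x{\left(12,0 \right)} + K Y = \left(-4 + 6 \cdot 0\right) - \frac{11}{72} = \left(-4 + 0\right) - \frac{11}{72} = -4 - \frac{11}{72} = - \frac{299}{72}$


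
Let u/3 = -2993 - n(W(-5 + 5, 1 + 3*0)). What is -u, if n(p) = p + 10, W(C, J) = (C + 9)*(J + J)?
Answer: 9063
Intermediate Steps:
W(C, J) = 2*J*(9 + C) (W(C, J) = (9 + C)*(2*J) = 2*J*(9 + C))
n(p) = 10 + p
u = -9063 (u = 3*(-2993 - (10 + 2*(1 + 3*0)*(9 + (-5 + 5)))) = 3*(-2993 - (10 + 2*(1 + 0)*(9 + 0))) = 3*(-2993 - (10 + 2*1*9)) = 3*(-2993 - (10 + 18)) = 3*(-2993 - 1*28) = 3*(-2993 - 28) = 3*(-3021) = -9063)
-u = -1*(-9063) = 9063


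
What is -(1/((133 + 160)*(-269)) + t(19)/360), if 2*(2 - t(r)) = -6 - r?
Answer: -2284973/56748240 ≈ -0.040265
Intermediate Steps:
t(r) = 5 + r/2 (t(r) = 2 - (-6 - r)/2 = 2 + (3 + r/2) = 5 + r/2)
-(1/((133 + 160)*(-269)) + t(19)/360) = -(1/((133 + 160)*(-269)) + (5 + (½)*19)/360) = -(-1/269/293 + (5 + 19/2)*(1/360)) = -((1/293)*(-1/269) + (29/2)*(1/360)) = -(-1/78817 + 29/720) = -1*2284973/56748240 = -2284973/56748240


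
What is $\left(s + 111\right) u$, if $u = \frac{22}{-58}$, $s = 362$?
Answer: $- \frac{5203}{29} \approx -179.41$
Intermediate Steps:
$u = - \frac{11}{29}$ ($u = 22 \left(- \frac{1}{58}\right) = - \frac{11}{29} \approx -0.37931$)
$\left(s + 111\right) u = \left(362 + 111\right) \left(- \frac{11}{29}\right) = 473 \left(- \frac{11}{29}\right) = - \frac{5203}{29}$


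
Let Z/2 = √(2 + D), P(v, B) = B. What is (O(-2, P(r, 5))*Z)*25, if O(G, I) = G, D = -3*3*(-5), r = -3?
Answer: -100*√47 ≈ -685.57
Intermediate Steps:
D = 45 (D = -9*(-5) = 45)
Z = 2*√47 (Z = 2*√(2 + 45) = 2*√47 ≈ 13.711)
(O(-2, P(r, 5))*Z)*25 = -4*√47*25 = -100*√47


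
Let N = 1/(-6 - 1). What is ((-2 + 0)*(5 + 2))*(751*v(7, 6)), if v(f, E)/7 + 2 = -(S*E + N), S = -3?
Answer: -1188082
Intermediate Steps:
N = -⅐ (N = 1/(-7) = -⅐ ≈ -0.14286)
v(f, E) = -13 + 21*E (v(f, E) = -14 + 7*(-(-3*E - ⅐)) = -14 + 7*(-(-⅐ - 3*E)) = -14 + 7*(⅐ + 3*E) = -14 + (1 + 21*E) = -13 + 21*E)
((-2 + 0)*(5 + 2))*(751*v(7, 6)) = ((-2 + 0)*(5 + 2))*(751*(-13 + 21*6)) = (-2*7)*(751*(-13 + 126)) = -10514*113 = -14*84863 = -1188082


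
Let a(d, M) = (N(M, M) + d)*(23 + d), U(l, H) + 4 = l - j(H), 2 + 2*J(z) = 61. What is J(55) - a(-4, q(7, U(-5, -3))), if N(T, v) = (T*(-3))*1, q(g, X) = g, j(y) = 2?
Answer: 1009/2 ≈ 504.50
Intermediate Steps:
J(z) = 59/2 (J(z) = -1 + (1/2)*61 = -1 + 61/2 = 59/2)
U(l, H) = -6 + l (U(l, H) = -4 + (l - 1*2) = -4 + (l - 2) = -4 + (-2 + l) = -6 + l)
N(T, v) = -3*T (N(T, v) = -3*T*1 = -3*T)
a(d, M) = (23 + d)*(d - 3*M) (a(d, M) = (-3*M + d)*(23 + d) = (d - 3*M)*(23 + d) = (23 + d)*(d - 3*M))
J(55) - a(-4, q(7, U(-5, -3))) = 59/2 - ((-4)**2 - 69*7 + 23*(-4) - 3*7*(-4)) = 59/2 - (16 - 483 - 92 + 84) = 59/2 - 1*(-475) = 59/2 + 475 = 1009/2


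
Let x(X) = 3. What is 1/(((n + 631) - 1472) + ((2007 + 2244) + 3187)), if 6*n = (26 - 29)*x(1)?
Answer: 2/13191 ≈ 0.00015162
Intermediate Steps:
n = -3/2 (n = ((26 - 29)*3)/6 = (-3*3)/6 = (⅙)*(-9) = -3/2 ≈ -1.5000)
1/(((n + 631) - 1472) + ((2007 + 2244) + 3187)) = 1/(((-3/2 + 631) - 1472) + ((2007 + 2244) + 3187)) = 1/((1259/2 - 1472) + (4251 + 3187)) = 1/(-1685/2 + 7438) = 1/(13191/2) = 2/13191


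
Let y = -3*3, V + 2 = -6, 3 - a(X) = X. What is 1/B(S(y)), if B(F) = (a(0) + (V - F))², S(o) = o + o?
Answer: 1/169 ≈ 0.0059172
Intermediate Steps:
a(X) = 3 - X
V = -8 (V = -2 - 6 = -8)
y = -9
S(o) = 2*o
B(F) = (-5 - F)² (B(F) = ((3 - 1*0) + (-8 - F))² = ((3 + 0) + (-8 - F))² = (3 + (-8 - F))² = (-5 - F)²)
1/B(S(y)) = 1/((5 + 2*(-9))²) = 1/((5 - 18)²) = 1/((-13)²) = 1/169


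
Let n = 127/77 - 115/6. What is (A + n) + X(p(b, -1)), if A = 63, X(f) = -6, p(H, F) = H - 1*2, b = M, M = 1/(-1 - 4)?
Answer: 18241/462 ≈ 39.483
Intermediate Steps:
M = -⅕ (M = 1/(-5) = -⅕ ≈ -0.20000)
b = -⅕ ≈ -0.20000
p(H, F) = -2 + H (p(H, F) = H - 2 = -2 + H)
n = -8093/462 (n = 127*(1/77) - 115*⅙ = 127/77 - 115/6 = -8093/462 ≈ -17.517)
(A + n) + X(p(b, -1)) = (63 - 8093/462) - 6 = 21013/462 - 6 = 18241/462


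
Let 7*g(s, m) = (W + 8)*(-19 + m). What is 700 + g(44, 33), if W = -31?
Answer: 654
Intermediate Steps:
g(s, m) = 437/7 - 23*m/7 (g(s, m) = ((-31 + 8)*(-19 + m))/7 = (-23*(-19 + m))/7 = (437 - 23*m)/7 = 437/7 - 23*m/7)
700 + g(44, 33) = 700 + (437/7 - 23/7*33) = 700 + (437/7 - 759/7) = 700 - 46 = 654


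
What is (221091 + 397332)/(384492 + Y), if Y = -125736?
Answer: 206141/86252 ≈ 2.3900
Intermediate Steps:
(221091 + 397332)/(384492 + Y) = (221091 + 397332)/(384492 - 125736) = 618423/258756 = 618423*(1/258756) = 206141/86252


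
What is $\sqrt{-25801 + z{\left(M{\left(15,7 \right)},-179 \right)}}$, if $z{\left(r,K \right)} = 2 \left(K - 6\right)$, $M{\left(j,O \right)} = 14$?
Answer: $i \sqrt{26171} \approx 161.77 i$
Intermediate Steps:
$z{\left(r,K \right)} = -12 + 2 K$ ($z{\left(r,K \right)} = 2 \left(-6 + K\right) = -12 + 2 K$)
$\sqrt{-25801 + z{\left(M{\left(15,7 \right)},-179 \right)}} = \sqrt{-25801 + \left(-12 + 2 \left(-179\right)\right)} = \sqrt{-25801 - 370} = \sqrt{-26171} = i \sqrt{26171}$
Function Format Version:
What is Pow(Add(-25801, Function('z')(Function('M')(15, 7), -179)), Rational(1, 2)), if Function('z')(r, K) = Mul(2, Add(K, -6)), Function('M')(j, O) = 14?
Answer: Mul(I, Pow(26171, Rational(1, 2))) ≈ Mul(161.77, I)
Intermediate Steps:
Function('z')(r, K) = Add(-12, Mul(2, K)) (Function('z')(r, K) = Mul(2, Add(-6, K)) = Add(-12, Mul(2, K)))
Pow(Add(-25801, Function('z')(Function('M')(15, 7), -179)), Rational(1, 2)) = Pow(Add(-25801, Add(-12, Mul(2, -179))), Rational(1, 2)) = Pow(Add(-25801, Add(-12, -358)), Rational(1, 2)) = Pow(Add(-25801, -370), Rational(1, 2)) = Pow(-26171, Rational(1, 2)) = Mul(I, Pow(26171, Rational(1, 2)))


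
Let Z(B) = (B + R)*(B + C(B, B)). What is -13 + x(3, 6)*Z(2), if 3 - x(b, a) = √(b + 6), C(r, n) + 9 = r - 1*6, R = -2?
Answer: -13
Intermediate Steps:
C(r, n) = -15 + r (C(r, n) = -9 + (r - 1*6) = -9 + (r - 6) = -9 + (-6 + r) = -15 + r)
x(b, a) = 3 - √(6 + b) (x(b, a) = 3 - √(b + 6) = 3 - √(6 + b))
Z(B) = (-15 + 2*B)*(-2 + B) (Z(B) = (B - 2)*(B + (-15 + B)) = (-2 + B)*(-15 + 2*B) = (-15 + 2*B)*(-2 + B))
-13 + x(3, 6)*Z(2) = -13 + (3 - √(6 + 3))*(30 - 19*2 + 2*2²) = -13 + (3 - √9)*(30 - 38 + 2*4) = -13 + (3 - 1*3)*(30 - 38 + 8) = -13 + (3 - 3)*0 = -13 + 0*0 = -13 + 0 = -13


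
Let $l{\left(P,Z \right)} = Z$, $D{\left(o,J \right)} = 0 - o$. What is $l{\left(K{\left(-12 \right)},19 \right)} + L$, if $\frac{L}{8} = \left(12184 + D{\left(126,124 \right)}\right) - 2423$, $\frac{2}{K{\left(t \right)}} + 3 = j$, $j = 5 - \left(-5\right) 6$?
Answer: $77099$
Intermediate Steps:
$j = 35$ ($j = 5 - -30 = 5 + 30 = 35$)
$K{\left(t \right)} = \frac{1}{16}$ ($K{\left(t \right)} = \frac{2}{-3 + 35} = \frac{2}{32} = 2 \cdot \frac{1}{32} = \frac{1}{16}$)
$D{\left(o,J \right)} = - o$
$L = 77080$ ($L = 8 \left(\left(12184 - 126\right) - 2423\right) = 8 \left(12058 - 2423\right) = 8 \cdot 9635 = 77080$)
$l{\left(K{\left(-12 \right)},19 \right)} + L = 19 + 77080 = 77099$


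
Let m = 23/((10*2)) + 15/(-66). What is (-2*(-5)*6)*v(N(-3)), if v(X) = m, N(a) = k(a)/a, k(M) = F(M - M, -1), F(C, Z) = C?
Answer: 609/11 ≈ 55.364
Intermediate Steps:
k(M) = 0 (k(M) = M - M = 0)
m = 203/220 (m = 23/20 + 15*(-1/66) = 23*(1/20) - 5/22 = 23/20 - 5/22 = 203/220 ≈ 0.92273)
N(a) = 0 (N(a) = 0/a = 0)
v(X) = 203/220
(-2*(-5)*6)*v(N(-3)) = (-2*(-5)*6)*(203/220) = (10*6)*(203/220) = 60*(203/220) = 609/11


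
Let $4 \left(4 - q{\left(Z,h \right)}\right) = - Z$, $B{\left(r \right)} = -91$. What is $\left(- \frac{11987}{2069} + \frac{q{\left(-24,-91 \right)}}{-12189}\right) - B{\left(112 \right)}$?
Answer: $\frac{2148827326}{25219041} \approx 85.207$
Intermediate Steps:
$q{\left(Z,h \right)} = 4 + \frac{Z}{4}$ ($q{\left(Z,h \right)} = 4 - \frac{\left(-1\right) Z}{4} = 4 + \frac{Z}{4}$)
$\left(- \frac{11987}{2069} + \frac{q{\left(-24,-91 \right)}}{-12189}\right) - B{\left(112 \right)} = \left(- \frac{11987}{2069} + \frac{4 + \frac{1}{4} \left(-24\right)}{-12189}\right) - -91 = \left(\left(-11987\right) \frac{1}{2069} + \left(4 - 6\right) \left(- \frac{1}{12189}\right)\right) + 91 = \left(- \frac{11987}{2069} - - \frac{2}{12189}\right) + 91 = \left(- \frac{11987}{2069} + \frac{2}{12189}\right) + 91 = - \frac{146105405}{25219041} + 91 = \frac{2148827326}{25219041}$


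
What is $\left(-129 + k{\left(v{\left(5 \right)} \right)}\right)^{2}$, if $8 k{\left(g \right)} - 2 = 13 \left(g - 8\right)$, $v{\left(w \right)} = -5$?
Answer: $\frac{1437601}{64} \approx 22463.0$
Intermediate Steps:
$k{\left(g \right)} = - \frac{51}{4} + \frac{13 g}{8}$ ($k{\left(g \right)} = \frac{1}{4} + \frac{13 \left(g - 8\right)}{8} = \frac{1}{4} + \frac{13 \left(-8 + g\right)}{8} = \frac{1}{4} + \frac{-104 + 13 g}{8} = \frac{1}{4} + \left(-13 + \frac{13 g}{8}\right) = - \frac{51}{4} + \frac{13 g}{8}$)
$\left(-129 + k{\left(v{\left(5 \right)} \right)}\right)^{2} = \left(-129 + \left(- \frac{51}{4} + \frac{13}{8} \left(-5\right)\right)\right)^{2} = \left(-129 - \frac{167}{8}\right)^{2} = \left(- \frac{1199}{8}\right)^{2} = \frac{1437601}{64}$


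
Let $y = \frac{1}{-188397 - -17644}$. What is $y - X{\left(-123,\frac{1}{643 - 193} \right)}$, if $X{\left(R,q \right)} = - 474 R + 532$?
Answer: $- \frac{10046082003}{170753} \approx -58834.0$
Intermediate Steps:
$y = - \frac{1}{170753}$ ($y = \frac{1}{-188397 + 17644} = \frac{1}{-170753} = - \frac{1}{170753} \approx -5.8564 \cdot 10^{-6}$)
$X{\left(R,q \right)} = 532 - 474 R$
$y - X{\left(-123,\frac{1}{643 - 193} \right)} = - \frac{1}{170753} - \left(532 - -58302\right) = - \frac{1}{170753} - \left(532 + 58302\right) = - \frac{1}{170753} - 58834 = - \frac{10046082003}{170753}$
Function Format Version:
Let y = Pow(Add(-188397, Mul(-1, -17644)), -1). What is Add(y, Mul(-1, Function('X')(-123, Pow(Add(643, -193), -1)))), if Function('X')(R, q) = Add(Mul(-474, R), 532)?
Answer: Rational(-10046082003, 170753) ≈ -58834.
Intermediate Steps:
y = Rational(-1, 170753) (y = Pow(Add(-188397, 17644), -1) = Pow(-170753, -1) = Rational(-1, 170753) ≈ -5.8564e-6)
Function('X')(R, q) = Add(532, Mul(-474, R))
Add(y, Mul(-1, Function('X')(-123, Pow(Add(643, -193), -1)))) = Add(Rational(-1, 170753), Mul(-1, Add(532, Mul(-474, -123)))) = Add(Rational(-1, 170753), Mul(-1, Add(532, 58302))) = Add(Rational(-1, 170753), Mul(-1, 58834)) = Add(Rational(-1, 170753), -58834) = Rational(-10046082003, 170753)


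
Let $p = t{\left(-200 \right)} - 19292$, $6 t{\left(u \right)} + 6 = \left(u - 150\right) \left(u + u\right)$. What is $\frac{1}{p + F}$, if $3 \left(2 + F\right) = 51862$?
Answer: $\frac{3}{63977} \approx 4.6892 \cdot 10^{-5}$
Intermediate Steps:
$F = \frac{51856}{3}$ ($F = -2 + \frac{1}{3} \cdot 51862 = -2 + \frac{51862}{3} = \frac{51856}{3} \approx 17285.0$)
$t{\left(u \right)} = -1 + \frac{u \left(-150 + u\right)}{3}$ ($t{\left(u \right)} = -1 + \frac{\left(u - 150\right) \left(u + u\right)}{6} = -1 + \frac{\left(-150 + u\right) 2 u}{6} = -1 + \frac{2 u \left(-150 + u\right)}{6} = -1 + \frac{u \left(-150 + u\right)}{3}$)
$p = \frac{12121}{3}$ ($p = \left(-1 - -10000 + \frac{\left(-200\right)^{2}}{3}\right) - 19292 = \left(-1 + 10000 + \frac{1}{3} \cdot 40000\right) + \left(1932 - 21224\right) = \left(-1 + 10000 + \frac{40000}{3}\right) - 19292 = \frac{69997}{3} - 19292 = \frac{12121}{3} \approx 4040.3$)
$\frac{1}{p + F} = \frac{1}{\frac{12121}{3} + \frac{51856}{3}} = \frac{1}{\frac{63977}{3}} = \frac{3}{63977}$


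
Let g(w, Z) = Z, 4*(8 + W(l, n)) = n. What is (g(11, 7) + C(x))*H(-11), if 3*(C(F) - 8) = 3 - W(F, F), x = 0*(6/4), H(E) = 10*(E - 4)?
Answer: -2800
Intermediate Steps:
W(l, n) = -8 + n/4
H(E) = -40 + 10*E (H(E) = 10*(-4 + E) = -40 + 10*E)
x = 0 (x = 0*(6*(¼)) = 0*(3/2) = 0)
C(F) = 35/3 - F/12 (C(F) = 8 + (3 - (-8 + F/4))/3 = 8 + (3 + (8 - F/4))/3 = 8 + (11 - F/4)/3 = 8 + (11/3 - F/12) = 35/3 - F/12)
(g(11, 7) + C(x))*H(-11) = (7 + (35/3 - 1/12*0))*(-40 + 10*(-11)) = (7 + (35/3 + 0))*(-40 - 110) = (7 + 35/3)*(-150) = (56/3)*(-150) = -2800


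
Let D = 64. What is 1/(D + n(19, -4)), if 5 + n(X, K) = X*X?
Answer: 1/420 ≈ 0.0023810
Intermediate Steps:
n(X, K) = -5 + X**2 (n(X, K) = -5 + X*X = -5 + X**2)
1/(D + n(19, -4)) = 1/(64 + (-5 + 19**2)) = 1/(64 + (-5 + 361)) = 1/(64 + 356) = 1/420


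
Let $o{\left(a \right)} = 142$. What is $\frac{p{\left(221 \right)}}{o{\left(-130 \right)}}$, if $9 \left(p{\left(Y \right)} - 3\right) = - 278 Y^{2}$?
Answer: $- \frac{13577771}{1278} \approx -10624.0$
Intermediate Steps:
$p{\left(Y \right)} = 3 - \frac{278 Y^{2}}{9}$ ($p{\left(Y \right)} = 3 + \frac{\left(-278\right) Y^{2}}{9} = 3 - \frac{278 Y^{2}}{9}$)
$\frac{p{\left(221 \right)}}{o{\left(-130 \right)}} = \frac{3 - \frac{278 \cdot 221^{2}}{9}}{142} = \left(3 - \frac{13577798}{9}\right) \frac{1}{142} = \left(- \frac{13577771}{9}\right) \frac{1}{142} = - \frac{13577771}{1278}$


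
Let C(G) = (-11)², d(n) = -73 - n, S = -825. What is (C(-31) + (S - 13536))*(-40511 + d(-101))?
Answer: 576477920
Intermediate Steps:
C(G) = 121
(C(-31) + (S - 13536))*(-40511 + d(-101)) = (121 + (-825 - 13536))*(-40511 + (-73 - 1*(-101))) = (121 - 14361)*(-40511 + (-73 + 101)) = -14240*(-40511 + 28) = -14240*(-40483) = 576477920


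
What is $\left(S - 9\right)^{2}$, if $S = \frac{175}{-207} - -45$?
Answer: $\frac{52954729}{42849} \approx 1235.8$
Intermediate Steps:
$S = \frac{9140}{207}$ ($S = 175 \left(- \frac{1}{207}\right) + 45 = - \frac{175}{207} + 45 = \frac{9140}{207} \approx 44.155$)
$\left(S - 9\right)^{2} = \left(\frac{9140}{207} - 9\right)^{2} = \left(\frac{7277}{207}\right)^{2} = \frac{52954729}{42849}$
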